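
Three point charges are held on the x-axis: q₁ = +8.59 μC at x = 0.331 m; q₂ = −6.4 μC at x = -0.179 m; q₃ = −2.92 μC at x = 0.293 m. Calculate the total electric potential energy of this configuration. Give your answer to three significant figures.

The work to assemble the configuration equals its total potential energy, U = Σ kqᵢqⱼ/rᵢⱼ over all pairs.
Pair separations: r₁₂ = 0.510 m, r₁₃ = 0.0380 m, r₂₃ = 0.472 m.
U = (-0.969) + (-5.93) + (0.356) = -6.55 J.

-6.55 J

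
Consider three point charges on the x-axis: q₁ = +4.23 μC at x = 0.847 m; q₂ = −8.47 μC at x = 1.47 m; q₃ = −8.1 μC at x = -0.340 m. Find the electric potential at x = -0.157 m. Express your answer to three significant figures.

The total potential is the scalar sum of each charge's contribution, V = Σ kqᵢ/rᵢ.
Distances from the field point to each charge: r₁ = 1.00 m, r₂ = 1.63 m, r₃ = 0.183 m.
V = k[(4.23×10⁻⁶)/(1.00) + (-8.47×10⁻⁶)/(1.63) + (-8.10×10⁻⁶)/(0.183)] = -4.07×10⁵ V.

-4.07×10⁵ V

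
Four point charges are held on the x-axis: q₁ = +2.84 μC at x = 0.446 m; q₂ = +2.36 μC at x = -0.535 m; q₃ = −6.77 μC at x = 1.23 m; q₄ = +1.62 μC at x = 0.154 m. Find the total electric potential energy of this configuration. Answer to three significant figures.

The work to assemble the configuration equals its total potential energy, U = Σ kqᵢqⱼ/rᵢⱼ over all pairs.
Pair separations: r₁₂ = 0.981 m, r₁₃ = 0.784 m, r₁₄ = 0.292 m, r₂₃ = 1.77 m, r₂₄ = 0.689 m, r₃₄ = 1.08 m.
Summing all 6 pair terms gives U = -0.141 J.

-0.141 J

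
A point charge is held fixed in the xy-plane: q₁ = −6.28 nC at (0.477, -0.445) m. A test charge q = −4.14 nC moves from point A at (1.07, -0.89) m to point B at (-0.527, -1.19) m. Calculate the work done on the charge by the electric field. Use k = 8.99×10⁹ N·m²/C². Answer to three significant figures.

The work done by the electric force is W_field = −ΔU = −q(V_B − V_A) = q(V_A − V_B).
At A: distance to the source charge is 0.741 m; V_A = kq₁/r = -76.1 V.
At B: distance to the source charge is 1.25 m; V_B = kq₁/r = -45.2 V.
ΔV = V_B − V_A = 31.0 V.
W_field = −qΔV = −(-4.14×10⁻⁹ C)(31.0 V) = 1.28×10⁻⁷ J.

1.28×10⁻⁷ J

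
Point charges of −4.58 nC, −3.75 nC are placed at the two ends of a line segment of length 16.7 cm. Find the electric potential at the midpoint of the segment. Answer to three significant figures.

Electric potential is a scalar, so the contributions from each charge add algebraically: V = Σ kqᵢ/rᵢ.
Each charge is 0.0835 m from the midpoint.
V = k[(-4.58×10⁻⁹)/(0.0835) + (-3.75×10⁻⁹)/(0.0835)] = -897 V.

-897 V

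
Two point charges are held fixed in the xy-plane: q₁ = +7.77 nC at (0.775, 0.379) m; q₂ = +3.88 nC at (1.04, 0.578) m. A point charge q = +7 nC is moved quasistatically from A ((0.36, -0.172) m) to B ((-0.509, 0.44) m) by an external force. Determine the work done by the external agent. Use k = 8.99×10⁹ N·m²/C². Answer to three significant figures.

For quasistatic motion the external work equals the change in potential energy: W_ext = qΔV = q(V_B − V_A).
At A: distances to the source charges are 0.690 m, 1.01 m; V_A = Σ kqᵢ/rᵢ = 136 V.
At B: distances to the source charges are 1.29 m, 1.56 m; V_B = Σ kqᵢ/rᵢ = 76.8 V.
ΔV = V_B − V_A = -58.9 V.
W_ext = qΔV = (7.00×10⁻⁹ C)(-58.9 V) = -4.13×10⁻⁷ J.

-4.13×10⁻⁷ J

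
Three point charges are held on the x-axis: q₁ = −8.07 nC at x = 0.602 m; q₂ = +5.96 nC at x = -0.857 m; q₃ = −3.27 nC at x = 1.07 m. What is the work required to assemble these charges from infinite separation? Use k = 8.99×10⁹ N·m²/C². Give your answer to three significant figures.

1.20×10⁻⁷ J

The assembly work is the sum of pairwise potential energies, U = Σ_{i<j} kqᵢqⱼ/rᵢⱼ.
Pair separations: r₁₂ = 1.46 m, r₁₃ = 0.468 m, r₂₃ = 1.93 m.
U = (-2.96×10⁻⁷) + (5.07×10⁻⁷) + (-9.09×10⁻⁸) = 1.20×10⁻⁷ J.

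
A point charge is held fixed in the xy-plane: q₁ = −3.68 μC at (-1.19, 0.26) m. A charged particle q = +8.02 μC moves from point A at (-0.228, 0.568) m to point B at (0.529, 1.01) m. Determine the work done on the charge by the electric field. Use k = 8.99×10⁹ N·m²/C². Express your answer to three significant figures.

The work done by the electric force is W_field = −ΔU = −q(V_B − V_A) = q(V_A − V_B).
At A: distance to the source charge is 1.01 m; V_A = kq₁/r = -3.28×10⁴ V.
At B: distance to the source charge is 1.88 m; V_B = kq₁/r = -1.76×10⁴ V.
ΔV = V_B − V_A = 1.51×10⁴ V.
W_field = −qΔV = −(8.02×10⁻⁶ C)(1.51×10⁴ V) = -0.121 J.

-0.121 J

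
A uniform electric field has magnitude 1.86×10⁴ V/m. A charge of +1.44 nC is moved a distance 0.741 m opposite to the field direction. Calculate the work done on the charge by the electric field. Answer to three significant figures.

-1.98×10⁻⁵ J

The potential change for a displacement 0.741 m opposite to the field direction is ΔV = +Ed = 1.38×10⁴ V.
W_field = −qΔV = -1.98×10⁻⁵ J.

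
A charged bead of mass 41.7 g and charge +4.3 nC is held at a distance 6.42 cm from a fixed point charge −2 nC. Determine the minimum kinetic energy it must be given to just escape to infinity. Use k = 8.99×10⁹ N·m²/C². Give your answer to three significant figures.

1.20×10⁻⁶ J

To just escape, total mechanical energy must reach zero at infinity: ½mv²_min + U = 0, so ½mv²_min = −U = |kQq|/r.
|U| = |kQq|/r = (8.99×10⁹ N·m²/C²)(2.00×10⁻⁹)(4.30×10⁻⁹)/(0.0642) = 1.20×10⁻⁶ J.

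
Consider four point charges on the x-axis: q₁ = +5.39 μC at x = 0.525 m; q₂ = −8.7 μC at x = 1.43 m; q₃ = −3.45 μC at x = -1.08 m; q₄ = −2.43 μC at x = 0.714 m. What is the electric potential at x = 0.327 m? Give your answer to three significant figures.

9.53×10⁴ V

Electric potential is a scalar, so the contributions from each charge add algebraically: V = Σ kqᵢ/rᵢ.
Distances from the field point to each charge: r₁ = 0.198 m, r₂ = 1.10 m, r₃ = 1.41 m, r₄ = 0.387 m.
V = k[(5.39×10⁻⁶)/(0.198) + (-8.70×10⁻⁶)/(1.10) + (-3.45×10⁻⁶)/(1.41) + (-2.43×10⁻⁶)/(0.387)] = 9.53×10⁴ V.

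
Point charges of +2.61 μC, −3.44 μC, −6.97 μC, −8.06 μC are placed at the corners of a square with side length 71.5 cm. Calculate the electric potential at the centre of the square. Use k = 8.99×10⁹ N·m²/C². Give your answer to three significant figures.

Electric potential is a scalar, so the contributions from each charge add algebraically: V = Σ kqᵢ/rᵢ.
The distance from each corner to the centre is a√2/2 = 0.506 m.
V = k[(2.61×10⁻⁶)/(0.506) + (-3.44×10⁻⁶)/(0.506) + (-6.97×10⁻⁶)/(0.506) + (-8.06×10⁻⁶)/(0.506)] = -2.82×10⁵ V.

-2.82×10⁵ V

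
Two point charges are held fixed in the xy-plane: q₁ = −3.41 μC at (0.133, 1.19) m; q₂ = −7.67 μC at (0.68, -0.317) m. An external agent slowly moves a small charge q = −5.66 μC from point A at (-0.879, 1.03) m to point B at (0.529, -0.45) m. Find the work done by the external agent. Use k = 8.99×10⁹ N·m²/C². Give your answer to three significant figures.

1.68 J

For quasistatic motion the external work equals the change in potential energy: W_ext = qΔV = q(V_B − V_A).
At A: distances to the source charges are 1.02 m, 2.06 m; V_A = Σ kqᵢ/rᵢ = -6.34×10⁴ V.
At B: distances to the source charges are 1.69 m, 0.201 m; V_B = Σ kqᵢ/rᵢ = -3.61×10⁵ V.
ΔV = V_B − V_A = -2.97×10⁵ V.
W_ext = qΔV = (-5.66×10⁻⁶ C)(-2.97×10⁵ V) = 1.68 J.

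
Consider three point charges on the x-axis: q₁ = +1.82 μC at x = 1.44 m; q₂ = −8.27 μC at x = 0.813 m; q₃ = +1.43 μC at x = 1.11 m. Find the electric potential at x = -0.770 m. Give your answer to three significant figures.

-3.27×10⁴ V

Electric potential is a scalar, so the contributions from each charge add algebraically: V = Σ kqᵢ/rᵢ.
Distances from the field point to each charge: r₁ = 2.21 m, r₂ = 1.58 m, r₃ = 1.88 m.
V = k[(1.82×10⁻⁶)/(2.21) + (-8.27×10⁻⁶)/(1.58) + (1.43×10⁻⁶)/(1.88)] = -3.27×10⁴ V.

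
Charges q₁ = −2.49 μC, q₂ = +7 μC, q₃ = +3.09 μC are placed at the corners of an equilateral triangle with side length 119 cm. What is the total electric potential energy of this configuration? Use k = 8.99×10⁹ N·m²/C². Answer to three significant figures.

The work to assemble the configuration equals its total potential energy, U = Σ kqᵢqⱼ/rᵢⱼ over all pairs.
All three pair separations equal the side length, 1.19 m.
U = (-0.132) + (-0.0581) + (0.163) = -0.0264 J.

-0.0264 J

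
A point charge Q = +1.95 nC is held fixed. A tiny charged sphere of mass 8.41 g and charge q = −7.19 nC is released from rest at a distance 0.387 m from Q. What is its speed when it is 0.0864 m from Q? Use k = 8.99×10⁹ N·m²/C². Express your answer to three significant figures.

Only the electrostatic force acts, so mechanical energy is conserved: ½mv² = U₁ − U₂ = kQq(1/r₁ − 1/r₂).
U₁ − U₂ = (8.99×10⁹ N·m²/C²)(1.95×10⁻⁹ C)(-7.19×10⁻⁹ C)(1/0.387 − 1/0.0864) = 1.13×10⁻⁶ J.
v = √(2·1.13×10⁻⁶/8.41×10⁻³) = 0.0164 m/s.

0.0164 m/s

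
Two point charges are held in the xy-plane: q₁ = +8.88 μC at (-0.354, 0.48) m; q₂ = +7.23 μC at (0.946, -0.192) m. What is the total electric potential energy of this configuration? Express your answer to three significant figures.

The assembly work is the sum of pairwise potential energies, U = Σ_{i<j} kqᵢqⱼ/rᵢⱼ.
Pair separations: r₁₂ = 1.46 m.
U = (0.394) = 0.394 J.

0.394 J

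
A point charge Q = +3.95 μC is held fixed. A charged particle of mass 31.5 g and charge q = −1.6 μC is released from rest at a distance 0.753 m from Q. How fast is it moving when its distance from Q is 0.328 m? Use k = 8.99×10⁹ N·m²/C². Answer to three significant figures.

Only the electrostatic force acts, so mechanical energy is conserved: ½mv² = U₁ − U₂ = kQq(1/r₁ − 1/r₂).
U₁ − U₂ = (8.99×10⁹ N·m²/C²)(3.95×10⁻⁶ C)(-1.60×10⁻⁶ C)(1/0.753 − 1/0.328) = 0.0978 J.
v = √(2·0.0978/0.0315) = 2.49 m/s.

2.49 m/s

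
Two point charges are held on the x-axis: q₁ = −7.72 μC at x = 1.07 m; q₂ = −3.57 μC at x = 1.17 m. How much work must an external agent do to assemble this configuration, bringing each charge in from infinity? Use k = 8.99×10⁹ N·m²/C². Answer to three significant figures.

2.48 J

The work to assemble the configuration equals its total potential energy, U = Σ kqᵢqⱼ/rᵢⱼ over all pairs.
Pair separations: r₁₂ = 0.100 m.
U = (2.48) = 2.48 J.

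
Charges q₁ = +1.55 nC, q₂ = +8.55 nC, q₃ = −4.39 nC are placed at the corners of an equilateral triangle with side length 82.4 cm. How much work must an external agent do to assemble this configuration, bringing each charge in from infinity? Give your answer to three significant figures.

-3.39×10⁻⁷ J

The assembly work is the sum of pairwise potential energies, U = Σ_{i<j} kqᵢqⱼ/rᵢⱼ.
All three pair separations equal the side length, 0.824 m.
U = (1.45×10⁻⁷) + (-7.42×10⁻⁸) + (-4.10×10⁻⁷) = -3.39×10⁻⁷ J.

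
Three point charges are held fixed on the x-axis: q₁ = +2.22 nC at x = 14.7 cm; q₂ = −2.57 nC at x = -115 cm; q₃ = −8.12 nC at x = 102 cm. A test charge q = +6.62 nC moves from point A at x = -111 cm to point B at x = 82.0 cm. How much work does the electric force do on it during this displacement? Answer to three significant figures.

The work done by the electric force is W_field = −ΔU = −q(V_B − V_A) = q(V_A − V_B).
At A: distances to the source charges are 1.26 m, 0.0400 m, 2.13 m; V_A = Σ kqᵢ/rᵢ = -596 V.
At B: distances to the source charges are 0.673 m, 1.97 m, 0.200 m; V_B = Σ kqᵢ/rᵢ = -347 V.
ΔV = V_B − V_A = 249 V.
W_field = −qΔV = −(6.62×10⁻⁹ C)(249 V) = -1.65×10⁻⁶ J.

-1.65×10⁻⁶ J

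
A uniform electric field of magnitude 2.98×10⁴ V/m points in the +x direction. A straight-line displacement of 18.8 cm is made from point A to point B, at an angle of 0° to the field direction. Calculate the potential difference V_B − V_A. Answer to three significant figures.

-5600 V

Only the component of displacement along E changes the potential: ΔV = −E·d·cosθ.
ΔV = −(2.98×10⁴ V/m)(0.188 m)cos0° = -5600 V.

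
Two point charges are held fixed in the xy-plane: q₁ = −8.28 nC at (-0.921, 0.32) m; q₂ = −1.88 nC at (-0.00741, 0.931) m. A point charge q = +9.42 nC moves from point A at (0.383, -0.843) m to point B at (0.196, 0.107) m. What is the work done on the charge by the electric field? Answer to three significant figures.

3.15×10⁻⁷ J

The work done by the electric force is W_field = −ΔU = −q(V_B − V_A) = q(V_A − V_B).
At A: distances to the source charges are 1.75 m, 1.82 m; V_A = Σ kqᵢ/rᵢ = -51.9 V.
At B: distances to the source charges are 1.14 m, 0.849 m; V_B = Σ kqᵢ/rᵢ = -85.4 V.
ΔV = V_B − V_A = -33.5 V.
W_field = −qΔV = −(9.42×10⁻⁹ C)(-33.5 V) = 3.15×10⁻⁷ J.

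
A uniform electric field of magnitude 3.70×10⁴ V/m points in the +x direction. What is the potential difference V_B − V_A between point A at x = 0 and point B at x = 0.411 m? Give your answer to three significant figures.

In a uniform field, potential decreases in the direction of E: V_B − V_A = −E·Δx.
V_B − V_A = −(3.70×10⁴ V/m)(0.411 m) = -1.52×10⁴ V.

-1.52×10⁴ V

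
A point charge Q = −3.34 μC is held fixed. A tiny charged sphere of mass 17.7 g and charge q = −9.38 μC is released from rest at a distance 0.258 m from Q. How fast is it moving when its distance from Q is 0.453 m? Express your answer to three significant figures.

Only the electrostatic force acts, so mechanical energy is conserved: ½mv² = U₁ − U₂ = kQq(1/r₁ − 1/r₂).
U₁ − U₂ = (8.99×10⁹ N·m²/C²)(-3.34×10⁻⁶ C)(-9.38×10⁻⁶ C)(1/0.258 − 1/0.453) = 0.470 J.
v = √(2·0.470/0.0177) = 7.29 m/s.

7.29 m/s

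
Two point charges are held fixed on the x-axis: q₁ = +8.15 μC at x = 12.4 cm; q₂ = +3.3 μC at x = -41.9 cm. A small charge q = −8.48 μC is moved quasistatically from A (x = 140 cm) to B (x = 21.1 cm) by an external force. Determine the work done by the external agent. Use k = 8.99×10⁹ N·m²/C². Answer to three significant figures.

-6.92 J

For quasistatic motion the external work equals the change in potential energy: W_ext = qΔV = q(V_B − V_A).
At A: distances to the source charges are 1.28 m, 1.82 m; V_A = Σ kqᵢ/rᵢ = 7.37×10⁴ V.
At B: distances to the source charges are 0.0870 m, 0.630 m; V_B = Σ kqᵢ/rᵢ = 8.89×10⁵ V.
ΔV = V_B − V_A = 8.16×10⁵ V.
W_ext = qΔV = (-8.48×10⁻⁶ C)(8.16×10⁵ V) = -6.92 J.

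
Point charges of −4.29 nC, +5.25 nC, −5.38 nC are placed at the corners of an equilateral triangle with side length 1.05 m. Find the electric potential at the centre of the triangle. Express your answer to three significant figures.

-65.5 V

Electric potential is a scalar, so the contributions from each charge add algebraically: V = Σ kqᵢ/rᵢ.
The distance from each vertex to the centroid is a/√3 = 0.606 m.
V = k[(-4.29×10⁻⁹)/(0.606) + (5.25×10⁻⁹)/(0.606) + (-5.38×10⁻⁹)/(0.606)] = -65.5 V.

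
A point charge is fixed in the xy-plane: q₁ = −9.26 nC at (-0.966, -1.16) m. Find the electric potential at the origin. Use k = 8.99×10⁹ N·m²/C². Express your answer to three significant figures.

Electric potential is a scalar, so the contributions from each charge add algebraically: V = Σ kqᵢ/rᵢ.
Distances from the field point to each charge: r₁ = 1.51 m.
V = k[(-9.26×10⁻⁹)/(1.51)] = -55.1 V.

-55.1 V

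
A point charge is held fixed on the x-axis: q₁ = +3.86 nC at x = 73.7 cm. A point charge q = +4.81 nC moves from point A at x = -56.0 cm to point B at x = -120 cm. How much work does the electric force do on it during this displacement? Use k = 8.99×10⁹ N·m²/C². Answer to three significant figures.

The work done by the electric force is W_field = −ΔU = −q(V_B − V_A) = q(V_A − V_B).
At A: distance to the source charge is 1.30 m; V_A = kq₁/r = 26.8 V.
At B: distance to the source charge is 1.94 m; V_B = kq₁/r = 17.9 V.
ΔV = V_B − V_A = -8.84 V.
W_field = −qΔV = −(4.81×10⁻⁹ C)(-8.84 V) = 4.25×10⁻⁸ J.

4.25×10⁻⁸ J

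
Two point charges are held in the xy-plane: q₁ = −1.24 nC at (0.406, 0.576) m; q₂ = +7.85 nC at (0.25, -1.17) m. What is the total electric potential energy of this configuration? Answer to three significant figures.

The assembly work is the sum of pairwise potential energies, U = Σ_{i<j} kqᵢqⱼ/rᵢⱼ.
Pair separations: r₁₂ = 1.75 m.
U = (-4.99×10⁻⁸) = -4.99×10⁻⁸ J.

-4.99×10⁻⁸ J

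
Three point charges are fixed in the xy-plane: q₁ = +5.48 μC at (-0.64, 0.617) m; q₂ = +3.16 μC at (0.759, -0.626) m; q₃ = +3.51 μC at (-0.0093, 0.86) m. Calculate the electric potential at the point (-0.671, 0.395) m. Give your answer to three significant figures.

2.75×10⁵ V

Electric potential is a scalar, so the contributions from each charge add algebraically: V = Σ kqᵢ/rᵢ.
Distances from the field point to each charge: r₁ = 0.224 m, r₂ = 1.76 m, r₃ = 0.809 m.
V = k[(5.48×10⁻⁶)/(0.224) + (3.16×10⁻⁶)/(1.76) + (3.51×10⁻⁶)/(0.809)] = 2.75×10⁵ V.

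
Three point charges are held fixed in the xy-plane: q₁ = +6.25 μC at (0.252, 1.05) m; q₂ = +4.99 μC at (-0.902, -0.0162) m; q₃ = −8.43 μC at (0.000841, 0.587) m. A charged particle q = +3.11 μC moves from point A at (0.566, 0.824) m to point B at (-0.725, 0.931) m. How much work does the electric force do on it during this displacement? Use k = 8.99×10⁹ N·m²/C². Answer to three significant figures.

0.121 J

The work done by the electric force is W_field = −ΔU = −q(V_B − V_A) = q(V_A − V_B).
At A: distances to the source charges are 0.387 m, 1.69 m, 0.613 m; V_A = Σ kqᵢ/rᵢ = 4.81×10⁴ V.
At B: distances to the source charges are 0.984 m, 0.964 m, 0.803 m; V_B = Σ kqᵢ/rᵢ = 9290 V.
ΔV = V_B − V_A = -3.88×10⁴ V.
W_field = −qΔV = −(3.11×10⁻⁶ C)(-3.88×10⁴ V) = 0.121 J.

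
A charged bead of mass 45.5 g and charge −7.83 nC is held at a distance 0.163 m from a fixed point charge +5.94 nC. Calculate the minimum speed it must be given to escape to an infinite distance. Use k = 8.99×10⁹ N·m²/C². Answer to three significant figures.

0.0106 m/s

To just escape, total mechanical energy must reach zero at infinity: ½mv²_min + U = 0, so ½mv²_min = −U = |kQq|/r.
|U| = |kQq|/r = (8.99×10⁹ N·m²/C²)(5.94×10⁻⁹)(7.83×10⁻⁹)/(0.163) = 2.57×10⁻⁶ J.
v_min = √(2|U|/m) = √(2·2.57×10⁻⁶/0.0455) = 0.0106 m/s.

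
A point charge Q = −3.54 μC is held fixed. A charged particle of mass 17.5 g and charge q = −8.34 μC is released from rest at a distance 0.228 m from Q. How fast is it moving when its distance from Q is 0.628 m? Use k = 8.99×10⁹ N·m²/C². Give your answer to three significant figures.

9.21 m/s

Only the electrostatic force acts, so mechanical energy is conserved: ½mv² = U₁ − U₂ = kQq(1/r₁ − 1/r₂).
U₁ − U₂ = (8.99×10⁹ N·m²/C²)(-3.54×10⁻⁶ C)(-8.34×10⁻⁶ C)(1/0.228 − 1/0.628) = 0.741 J.
v = √(2·0.741/0.0175) = 9.21 m/s.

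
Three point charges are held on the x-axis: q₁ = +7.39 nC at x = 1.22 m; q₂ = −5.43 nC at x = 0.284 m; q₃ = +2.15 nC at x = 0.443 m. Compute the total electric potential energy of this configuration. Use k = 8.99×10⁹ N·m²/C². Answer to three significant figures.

The assembly work is the sum of pairwise potential energies, U = Σ_{i<j} kqᵢqⱼ/rᵢⱼ.
Pair separations: r₁₂ = 0.936 m, r₁₃ = 0.777 m, r₂₃ = 0.159 m.
U = (-3.85×10⁻⁷) + (1.84×10⁻⁷) + (-6.60×10⁻⁷) = -8.62×10⁻⁷ J.

-8.62×10⁻⁷ J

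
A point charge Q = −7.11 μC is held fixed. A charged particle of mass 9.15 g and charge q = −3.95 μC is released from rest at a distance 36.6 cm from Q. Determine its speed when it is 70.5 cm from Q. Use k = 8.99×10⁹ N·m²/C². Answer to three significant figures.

8.51 m/s

Only the electrostatic force acts, so mechanical energy is conserved: ½mv² = U₁ − U₂ = kQq(1/r₁ − 1/r₂).
U₁ − U₂ = (8.99×10⁹ N·m²/C²)(-7.11×10⁻⁶ C)(-3.95×10⁻⁶ C)(1/0.366 − 1/0.705) = 0.332 J.
v = √(2·0.332/9.15×10⁻³) = 8.51 m/s.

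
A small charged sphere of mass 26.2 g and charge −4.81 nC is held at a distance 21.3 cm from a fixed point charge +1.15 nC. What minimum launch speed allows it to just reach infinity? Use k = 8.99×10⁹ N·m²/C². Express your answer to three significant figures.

To just escape, total mechanical energy must reach zero at infinity: ½mv²_min + U = 0, so ½mv²_min = −U = |kQq|/r.
|U| = |kQq|/r = (8.99×10⁹ N·m²/C²)(1.15×10⁻⁹)(4.81×10⁻⁹)/(0.213) = 2.33×10⁻⁷ J.
v_min = √(2|U|/m) = √(2·2.33×10⁻⁷/0.0262) = 4.22×10⁻³ m/s.

4.22×10⁻³ m/s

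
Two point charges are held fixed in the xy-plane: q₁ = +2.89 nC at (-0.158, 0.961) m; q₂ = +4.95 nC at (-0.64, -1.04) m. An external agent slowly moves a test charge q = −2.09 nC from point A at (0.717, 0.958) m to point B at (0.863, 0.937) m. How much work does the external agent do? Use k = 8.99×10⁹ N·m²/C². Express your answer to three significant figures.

For quasistatic motion the external work equals the change in potential energy: W_ext = qΔV = q(V_B − V_A).
At A: distances to the source charges are 0.875 m, 2.42 m; V_A = Σ kqᵢ/rᵢ = 48.1 V.
At B: distances to the source charges are 1.02 m, 2.48 m; V_B = Σ kqᵢ/rᵢ = 43.4 V.
ΔV = V_B − V_A = -4.76 V.
W_ext = qΔV = (-2.09×10⁻⁹ C)(-4.76 V) = 9.95×10⁻⁹ J.

9.95×10⁻⁹ J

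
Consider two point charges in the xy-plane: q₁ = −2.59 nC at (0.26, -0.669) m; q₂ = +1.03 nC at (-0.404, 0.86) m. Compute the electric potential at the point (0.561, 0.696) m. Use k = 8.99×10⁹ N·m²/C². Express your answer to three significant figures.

The total potential is the scalar sum of each charge's contribution, V = Σ kqᵢ/rᵢ.
Distances from the field point to each charge: r₁ = 1.40 m, r₂ = 0.979 m.
V = k[(-2.59×10⁻⁹)/(1.40) + (1.03×10⁻⁹)/(0.979)] = -7.20 V.

-7.20 V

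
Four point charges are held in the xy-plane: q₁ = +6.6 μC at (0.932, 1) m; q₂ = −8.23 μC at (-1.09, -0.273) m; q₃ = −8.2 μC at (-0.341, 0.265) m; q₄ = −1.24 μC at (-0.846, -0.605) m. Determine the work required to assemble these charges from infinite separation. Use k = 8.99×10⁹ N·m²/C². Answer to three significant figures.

The assembly work is the sum of pairwise potential energies, U = Σ_{i<j} kqᵢqⱼ/rᵢⱼ.
Pair separations: r₁₂ = 2.39 m, r₁₃ = 1.47 m, r₁₄ = 2.40 m, r₂₃ = 0.922 m, r₂₄ = 0.412 m, r₃₄ = 1.01 m.
Summing all 6 pair terms gives U = 0.405 J.

0.405 J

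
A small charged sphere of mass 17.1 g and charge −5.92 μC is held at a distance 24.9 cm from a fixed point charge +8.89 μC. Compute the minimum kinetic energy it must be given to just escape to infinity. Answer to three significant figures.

1.90 J

To just escape, total mechanical energy must reach zero at infinity: ½mv²_min + U = 0, so ½mv²_min = −U = |kQq|/r.
|U| = |kQq|/r = (8.99×10⁹ N·m²/C²)(8.89×10⁻⁶)(5.92×10⁻⁶)/(0.249) = 1.90 J.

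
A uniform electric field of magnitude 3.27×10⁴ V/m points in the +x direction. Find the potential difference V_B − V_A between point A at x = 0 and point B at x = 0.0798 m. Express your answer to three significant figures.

-2610 V

In a uniform field, potential decreases in the direction of E: V_B − V_A = −E·Δx.
V_B − V_A = −(3.27×10⁴ V/m)(0.0798 m) = -2610 V.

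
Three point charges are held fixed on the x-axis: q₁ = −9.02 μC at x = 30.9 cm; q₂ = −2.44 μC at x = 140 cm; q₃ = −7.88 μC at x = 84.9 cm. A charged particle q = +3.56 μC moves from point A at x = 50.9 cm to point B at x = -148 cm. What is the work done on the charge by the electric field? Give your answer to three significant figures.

-1.98 J

The work done by the electric force is W_field = −ΔU = −q(V_B − V_A) = q(V_A − V_B).
At A: distances to the source charges are 0.200 m, 0.891 m, 0.340 m; V_A = Σ kqᵢ/rᵢ = -6.38×10⁵ V.
At B: distances to the source charges are 1.79 m, 2.88 m, 2.33 m; V_B = Σ kqᵢ/rᵢ = -8.34×10⁴ V.
ΔV = V_B − V_A = 5.55×10⁵ V.
W_field = −qΔV = −(3.56×10⁻⁶ C)(5.55×10⁵ V) = -1.98 J.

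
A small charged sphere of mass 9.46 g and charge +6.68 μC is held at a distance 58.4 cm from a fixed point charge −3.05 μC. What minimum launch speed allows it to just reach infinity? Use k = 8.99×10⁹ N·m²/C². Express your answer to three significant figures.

To just escape, total mechanical energy must reach zero at infinity: ½mv²_min + U = 0, so ½mv²_min = −U = |kQq|/r.
|U| = |kQq|/r = (8.99×10⁹ N·m²/C²)(3.05×10⁻⁶)(6.68×10⁻⁶)/(0.584) = 0.314 J.
v_min = √(2|U|/m) = √(2·0.314/9.46×10⁻³) = 8.14 m/s.

8.14 m/s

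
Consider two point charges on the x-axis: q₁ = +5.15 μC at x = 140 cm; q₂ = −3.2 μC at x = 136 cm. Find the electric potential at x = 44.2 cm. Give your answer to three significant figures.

1.70×10⁴ V

The total potential is the scalar sum of each charge's contribution, V = Σ kqᵢ/rᵢ.
Distances from the field point to each charge: r₁ = 0.958 m, r₂ = 0.918 m.
V = k[(5.15×10⁻⁶)/(0.958) + (-3.20×10⁻⁶)/(0.918)] = 1.70×10⁴ V.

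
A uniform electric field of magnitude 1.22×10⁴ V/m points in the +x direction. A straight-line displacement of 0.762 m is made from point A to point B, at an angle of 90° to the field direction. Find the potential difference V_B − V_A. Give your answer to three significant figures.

Only the component of displacement along E changes the potential: ΔV = −E·d·cosθ.
ΔV = −(1.22×10⁴ V/m)(0.762 m)cos90° = 0 V.

0 V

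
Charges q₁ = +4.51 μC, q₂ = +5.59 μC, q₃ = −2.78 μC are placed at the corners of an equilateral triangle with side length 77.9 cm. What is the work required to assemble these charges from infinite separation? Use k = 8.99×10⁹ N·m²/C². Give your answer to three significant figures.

-0.0331 J

The assembly work is the sum of pairwise potential energies, U = Σ_{i<j} kqᵢqⱼ/rᵢⱼ.
All three pair separations equal the side length, 0.779 m.
U = (0.291) + (-0.145) + (-0.179) = -0.0331 J.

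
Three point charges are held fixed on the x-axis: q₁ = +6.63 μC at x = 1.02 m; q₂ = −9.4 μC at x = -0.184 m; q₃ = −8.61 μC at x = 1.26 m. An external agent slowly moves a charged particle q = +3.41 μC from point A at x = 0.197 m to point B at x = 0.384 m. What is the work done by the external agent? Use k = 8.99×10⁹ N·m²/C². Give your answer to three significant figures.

0.269 J

For quasistatic motion the external work equals the change in potential energy: W_ext = qΔV = q(V_B − V_A).
At A: distances to the source charges are 0.823 m, 0.381 m, 1.06 m; V_A = Σ kqᵢ/rᵢ = -2.22×10⁵ V.
At B: distances to the source charges are 0.636 m, 0.568 m, 0.876 m; V_B = Σ kqᵢ/rᵢ = -1.43×10⁵ V.
ΔV = V_B − V_A = 7.88×10⁴ V.
W_ext = qΔV = (3.41×10⁻⁶ C)(7.88×10⁴ V) = 0.269 J.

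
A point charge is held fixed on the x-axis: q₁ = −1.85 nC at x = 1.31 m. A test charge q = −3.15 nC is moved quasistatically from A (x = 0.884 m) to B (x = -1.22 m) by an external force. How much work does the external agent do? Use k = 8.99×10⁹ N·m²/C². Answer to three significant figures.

For quasistatic motion the external work equals the change in potential energy: W_ext = qΔV = q(V_B − V_A).
At A: distance to the source charge is 0.426 m; V_A = kq₁/r = -39.0 V.
At B: distance to the source charge is 2.53 m; V_B = kq₁/r = -6.57 V.
ΔV = V_B − V_A = 32.5 V.
W_ext = qΔV = (-3.15×10⁻⁹ C)(32.5 V) = -1.02×10⁻⁷ J.

-1.02×10⁻⁷ J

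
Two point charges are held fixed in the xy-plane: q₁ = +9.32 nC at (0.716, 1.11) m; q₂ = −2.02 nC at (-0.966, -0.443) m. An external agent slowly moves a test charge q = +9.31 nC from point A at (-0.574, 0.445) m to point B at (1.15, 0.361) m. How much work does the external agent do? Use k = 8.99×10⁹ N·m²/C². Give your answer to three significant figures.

For quasistatic motion the external work equals the change in potential energy: W_ext = qΔV = q(V_B − V_A).
At A: distances to the source charges are 1.45 m, 0.971 m; V_A = Σ kqᵢ/rᵢ = 39.0 V.
At B: distances to the source charges are 0.866 m, 2.26 m; V_B = Σ kqᵢ/rᵢ = 88.8 V.
ΔV = V_B − V_A = 49.7 V.
W_ext = qΔV = (9.31×10⁻⁹ C)(49.7 V) = 4.63×10⁻⁷ J.

4.63×10⁻⁷ J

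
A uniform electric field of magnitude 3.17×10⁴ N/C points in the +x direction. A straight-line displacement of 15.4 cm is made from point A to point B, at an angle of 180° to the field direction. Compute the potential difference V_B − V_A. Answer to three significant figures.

Only the component of displacement along E changes the potential: ΔV = −E·d·cosθ.
ΔV = −(3.17×10⁴ V/m)(0.154 m)cos180° = 4880 V.

4880 V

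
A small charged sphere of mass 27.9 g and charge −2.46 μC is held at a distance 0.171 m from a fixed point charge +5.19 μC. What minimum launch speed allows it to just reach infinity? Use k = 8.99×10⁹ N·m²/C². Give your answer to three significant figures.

To just escape, total mechanical energy must reach zero at infinity: ½mv²_min + U = 0, so ½mv²_min = −U = |kQq|/r.
|U| = |kQq|/r = (8.99×10⁹ N·m²/C²)(5.19×10⁻⁶)(2.46×10⁻⁶)/(0.171) = 0.671 J.
v_min = √(2|U|/m) = √(2·0.671/0.0279) = 6.94 m/s.

6.94 m/s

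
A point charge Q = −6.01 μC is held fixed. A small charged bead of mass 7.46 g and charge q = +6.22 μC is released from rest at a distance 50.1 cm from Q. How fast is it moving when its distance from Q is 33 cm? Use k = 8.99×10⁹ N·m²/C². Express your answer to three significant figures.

9.65 m/s

Only the electrostatic force acts, so mechanical energy is conserved: ½mv² = U₁ − U₂ = kQq(1/r₁ − 1/r₂).
U₁ − U₂ = (8.99×10⁹ N·m²/C²)(-6.01×10⁻⁶ C)(6.22×10⁻⁶ C)(1/0.501 − 1/0.330) = 0.348 J.
v = √(2·0.348/7.46×10⁻³) = 9.65 m/s.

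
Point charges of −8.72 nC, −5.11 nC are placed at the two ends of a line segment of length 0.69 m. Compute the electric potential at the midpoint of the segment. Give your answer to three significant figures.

-360 V

Electric potential is a scalar, so the contributions from each charge add algebraically: V = Σ kqᵢ/rᵢ.
Each charge is 0.345 m from the midpoint.
V = k[(-8.72×10⁻⁹)/(0.345) + (-5.11×10⁻⁹)/(0.345)] = -360 V.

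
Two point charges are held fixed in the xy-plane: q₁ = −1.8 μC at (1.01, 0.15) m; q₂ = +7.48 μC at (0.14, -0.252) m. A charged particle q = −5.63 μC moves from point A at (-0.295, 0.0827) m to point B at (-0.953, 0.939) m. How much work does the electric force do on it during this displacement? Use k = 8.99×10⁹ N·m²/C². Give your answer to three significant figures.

-0.429 J

The work done by the electric force is W_field = −ΔU = −q(V_B − V_A) = q(V_A − V_B).
At A: distances to the source charges are 1.31 m, 0.549 m; V_A = Σ kqᵢ/rᵢ = 1.10×10⁵ V.
At B: distances to the source charges are 2.12 m, 1.62 m; V_B = Σ kqᵢ/rᵢ = 3.40×10⁴ V.
ΔV = V_B − V_A = -7.62×10⁴ V.
W_field = −qΔV = −(-5.63×10⁻⁶ C)(-7.62×10⁴ V) = -0.429 J.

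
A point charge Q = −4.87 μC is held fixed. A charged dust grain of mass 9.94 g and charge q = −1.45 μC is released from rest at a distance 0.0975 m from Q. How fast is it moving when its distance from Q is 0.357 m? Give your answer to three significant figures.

Only the electrostatic force acts, so mechanical energy is conserved: ½mv² = U₁ − U₂ = kQq(1/r₁ − 1/r₂).
U₁ − U₂ = (8.99×10⁹ N·m²/C²)(-4.87×10⁻⁶ C)(-1.45×10⁻⁶ C)(1/0.0975 − 1/0.357) = 0.473 J.
v = √(2·0.473/9.94×10⁻³) = 9.76 m/s.

9.76 m/s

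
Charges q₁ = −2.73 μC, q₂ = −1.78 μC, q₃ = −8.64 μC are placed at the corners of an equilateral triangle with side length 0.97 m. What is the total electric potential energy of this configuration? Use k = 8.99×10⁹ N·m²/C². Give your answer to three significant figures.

0.406 J

The work to assemble the configuration equals its total potential energy, U = Σ kqᵢqⱼ/rᵢⱼ over all pairs.
All three pair separations equal the side length, 0.970 m.
U = (0.0450) + (0.219) + (0.143) = 0.406 J.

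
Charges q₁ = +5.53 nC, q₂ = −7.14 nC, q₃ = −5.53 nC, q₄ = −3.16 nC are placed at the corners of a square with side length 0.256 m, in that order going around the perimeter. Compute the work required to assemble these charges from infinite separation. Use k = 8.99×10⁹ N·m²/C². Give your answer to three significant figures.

The work to assemble the configuration equals its total potential energy, U = Σ kqᵢqⱼ/rᵢⱼ over all pairs.
The four side pairs have separation 0.256 m and the two diagonal pairs 0.362 m.
Summing all 6 pair terms gives U = -1.99×10⁻⁷ J.

-1.99×10⁻⁷ J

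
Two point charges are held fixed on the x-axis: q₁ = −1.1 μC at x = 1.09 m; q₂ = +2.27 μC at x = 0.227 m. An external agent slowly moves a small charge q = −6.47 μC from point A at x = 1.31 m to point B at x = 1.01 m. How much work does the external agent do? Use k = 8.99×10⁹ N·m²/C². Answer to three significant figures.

0.462 J

For quasistatic motion the external work equals the change in potential energy: W_ext = qΔV = q(V_B − V_A).
At A: distances to the source charges are 0.220 m, 1.08 m; V_A = Σ kqᵢ/rᵢ = -2.61×10⁴ V.
At B: distances to the source charges are 0.0800 m, 0.783 m; V_B = Σ kqᵢ/rᵢ = -9.75×10⁴ V.
ΔV = V_B − V_A = -7.14×10⁴ V.
W_ext = qΔV = (-6.47×10⁻⁶ C)(-7.14×10⁴ V) = 0.462 J.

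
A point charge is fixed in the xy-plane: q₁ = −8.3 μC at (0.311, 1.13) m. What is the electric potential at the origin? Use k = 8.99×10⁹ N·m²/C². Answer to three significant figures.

-6.37×10⁴ V

The total potential is the scalar sum of each charge's contribution, V = Σ kqᵢ/rᵢ.
Distances from the field point to each charge: r₁ = 1.17 m.
V = k[(-8.30×10⁻⁶)/(1.17)] = -6.37×10⁴ V.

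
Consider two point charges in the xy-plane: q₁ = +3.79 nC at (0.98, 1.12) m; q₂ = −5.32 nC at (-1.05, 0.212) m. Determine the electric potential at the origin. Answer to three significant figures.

The total potential is the scalar sum of each charge's contribution, V = Σ kqᵢ/rᵢ.
Distances from the field point to each charge: r₁ = 1.49 m, r₂ = 1.07 m.
V = k[(3.79×10⁻⁹)/(1.49) + (-5.32×10⁻⁹)/(1.07)] = -21.8 V.

-21.8 V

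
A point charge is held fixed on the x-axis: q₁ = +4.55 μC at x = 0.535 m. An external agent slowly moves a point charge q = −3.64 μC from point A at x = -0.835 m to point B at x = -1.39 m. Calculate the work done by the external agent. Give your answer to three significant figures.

For quasistatic motion the external work equals the change in potential energy: W_ext = qΔV = q(V_B − V_A).
At A: distance to the source charge is 1.37 m; V_A = kq₁/r = 2.99×10⁴ V.
At B: distance to the source charge is 1.92 m; V_B = kq₁/r = 2.12×10⁴ V.
ΔV = V_B − V_A = -8610 V.
W_ext = qΔV = (-3.64×10⁻⁶ C)(-8610 V) = 0.0313 J.

0.0313 J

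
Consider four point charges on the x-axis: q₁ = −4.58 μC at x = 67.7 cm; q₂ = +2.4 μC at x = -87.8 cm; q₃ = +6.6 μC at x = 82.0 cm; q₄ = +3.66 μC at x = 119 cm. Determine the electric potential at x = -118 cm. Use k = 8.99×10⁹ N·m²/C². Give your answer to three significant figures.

The total potential is the scalar sum of each charge's contribution, V = Σ kqᵢ/rᵢ.
Distances from the field point to each charge: r₁ = 1.86 m, r₂ = 0.302 m, r₃ = 2.00 m, r₄ = 2.37 m.
V = k[(-4.58×10⁻⁶)/(1.86) + (2.40×10⁻⁶)/(0.302) + (6.60×10⁻⁶)/(2.00) + (3.66×10⁻⁶)/(2.37)] = 9.28×10⁴ V.

9.28×10⁴ V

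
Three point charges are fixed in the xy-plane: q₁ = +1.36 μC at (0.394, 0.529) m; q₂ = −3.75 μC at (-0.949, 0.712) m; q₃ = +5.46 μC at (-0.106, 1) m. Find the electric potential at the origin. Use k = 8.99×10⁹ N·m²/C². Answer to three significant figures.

3.89×10⁴ V

Electric potential is a scalar, so the contributions from each charge add algebraically: V = Σ kqᵢ/rᵢ.
Distances from the field point to each charge: r₁ = 0.660 m, r₂ = 1.19 m, r₃ = 1.01 m.
V = k[(1.36×10⁻⁶)/(0.660) + (-3.75×10⁻⁶)/(1.19) + (5.46×10⁻⁶)/(1.01)] = 3.89×10⁴ V.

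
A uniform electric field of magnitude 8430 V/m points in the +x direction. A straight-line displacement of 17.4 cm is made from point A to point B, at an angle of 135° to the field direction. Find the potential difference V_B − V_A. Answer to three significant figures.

1040 V

Only the component of displacement along E changes the potential: ΔV = −E·d·cosθ.
ΔV = −(8430 V/m)(0.174 m)cos135° = 1040 V.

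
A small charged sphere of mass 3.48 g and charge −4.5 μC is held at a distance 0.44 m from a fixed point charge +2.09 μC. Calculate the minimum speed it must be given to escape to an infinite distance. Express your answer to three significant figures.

To just escape, total mechanical energy must reach zero at infinity: ½mv²_min + U = 0, so ½mv²_min = −U = |kQq|/r.
|U| = |kQq|/r = (8.99×10⁹ N·m²/C²)(2.09×10⁻⁶)(4.50×10⁻⁶)/(0.440) = 0.192 J.
v_min = √(2|U|/m) = √(2·0.192/3.48×10⁻³) = 10.5 m/s.

10.5 m/s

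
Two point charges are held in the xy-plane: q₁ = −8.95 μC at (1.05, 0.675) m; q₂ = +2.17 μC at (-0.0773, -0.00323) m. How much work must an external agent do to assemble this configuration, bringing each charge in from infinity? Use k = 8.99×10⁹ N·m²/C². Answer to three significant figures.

-0.133 J

The assembly work is the sum of pairwise potential energies, U = Σ_{i<j} kqᵢqⱼ/rᵢⱼ.
Pair separations: r₁₂ = 1.32 m.
U = (-0.133) = -0.133 J.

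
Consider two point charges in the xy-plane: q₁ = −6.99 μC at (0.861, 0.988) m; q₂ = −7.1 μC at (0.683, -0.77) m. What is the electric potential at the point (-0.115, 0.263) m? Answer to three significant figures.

The total potential is the scalar sum of each charge's contribution, V = Σ kqᵢ/rᵢ.
Distances from the field point to each charge: r₁ = 1.22 m, r₂ = 1.31 m.
V = k[(-6.99×10⁻⁶)/(1.22) + (-7.10×10⁻⁶)/(1.31)] = -1.01×10⁵ V.

-1.01×10⁵ V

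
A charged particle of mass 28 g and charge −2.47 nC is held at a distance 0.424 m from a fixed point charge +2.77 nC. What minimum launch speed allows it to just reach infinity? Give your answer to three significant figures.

3.22×10⁻³ m/s

To just escape, total mechanical energy must reach zero at infinity: ½mv²_min + U = 0, so ½mv²_min = −U = |kQq|/r.
|U| = |kQq|/r = (8.99×10⁹ N·m²/C²)(2.77×10⁻⁹)(2.47×10⁻⁹)/(0.424) = 1.45×10⁻⁷ J.
v_min = √(2|U|/m) = √(2·1.45×10⁻⁷/0.0280) = 3.22×10⁻³ m/s.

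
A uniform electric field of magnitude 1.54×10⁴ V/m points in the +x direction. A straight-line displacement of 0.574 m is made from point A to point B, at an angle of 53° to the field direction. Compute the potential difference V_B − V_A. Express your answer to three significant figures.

-5320 V

Only the component of displacement along E changes the potential: ΔV = −E·d·cosθ.
ΔV = −(1.54×10⁴ V/m)(0.574 m)cos53° = -5320 V.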